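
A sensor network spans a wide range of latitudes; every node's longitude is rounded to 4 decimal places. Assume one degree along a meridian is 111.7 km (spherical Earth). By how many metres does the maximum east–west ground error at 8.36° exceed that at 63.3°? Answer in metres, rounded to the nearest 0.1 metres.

3.0 metres

Rounding to 4 decimal places leaves the longitude within ±5e-05° of the true value.
At 8.36°: 5e-05° × 111700 × cos 8.36° = 5e-05 × 111700 × 0.9894 ≈ 5.5257 m.
At 63.3°: 5e-05° × 111700 × cos 63.3° = 5e-05 × 111700 × 0.4493 ≈ 2.5094 m.
Difference: 5.5257 − 2.5094 = 3.0162 m.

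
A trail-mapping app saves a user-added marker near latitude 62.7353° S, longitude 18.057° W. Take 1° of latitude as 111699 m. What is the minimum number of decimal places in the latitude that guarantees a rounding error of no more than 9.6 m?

One degree of latitude covers 111699 m.
N decimal places → at most half a unit in the last place, 0.5 × 10⁻ᴺ° = 111699/2 × 10⁻ᴺ m.
Setting 55849.5 × 10⁻ᴺ ≤ 9.6 gives 10ᴺ ≥ 5818, i.e. N ≥ 3.76.
At 3 places the error can reach 55.8 m, but 4 places keeps it to 5.58 m.

4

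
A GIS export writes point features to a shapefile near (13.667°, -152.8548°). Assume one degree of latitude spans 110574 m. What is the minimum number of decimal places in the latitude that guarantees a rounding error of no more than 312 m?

3

One degree of latitude covers 110574 m.
With N decimal places the half-ulp bound is 0.5·10⁻ᴺ°, or 0.5·10⁻ᴺ × 110574 m on the ground.
Setting 55287 × 10⁻ᴺ ≤ 312 gives 10ᴺ ≥ 177.2, i.e. N ≥ 2.25.
N = 2 would give 553 m (too coarse); N = 3 gives 55.3 m ≤ 312 m.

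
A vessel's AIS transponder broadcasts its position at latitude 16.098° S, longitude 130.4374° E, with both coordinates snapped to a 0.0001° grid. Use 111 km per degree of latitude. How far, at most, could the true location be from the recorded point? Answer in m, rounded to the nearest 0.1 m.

With a 0.0001° grid the true value lies within half a step, ±0.0001°/2 = ±5e-05°, of the stored one.
Latitude error → 5e-05 × 111000 = 5.55 m along the meridian.
East–west component at 16.098°: 5e-05° × 111000 × cos 16.098° ≈ 5e-05 × 106648 ≈ 5.33238 m.
Combining orthogonally: (5.55² + 5.33238²)^½ ≈ 7.69654 m.

7.7 m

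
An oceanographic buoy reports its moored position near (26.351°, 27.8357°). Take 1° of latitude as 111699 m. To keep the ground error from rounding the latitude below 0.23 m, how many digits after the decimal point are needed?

6 decimal places

One degree of latitude covers 111699 m.
N decimal places → at most half a unit in the last place, 0.5 × 10⁻ᴺ° = 111699/2 × 10⁻ᴺ m.
Setting 55849.5 × 10⁻ᴺ ≤ 0.23 gives 10ᴺ ≥ 2.428e+05, i.e. N ≥ 5.39.
At 5 places the error can reach 0.558 m, but 6 places keeps it to 0.0558 m.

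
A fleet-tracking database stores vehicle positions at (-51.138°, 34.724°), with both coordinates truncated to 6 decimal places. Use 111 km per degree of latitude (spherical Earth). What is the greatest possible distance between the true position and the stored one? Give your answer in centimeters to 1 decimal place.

13.1 centimeters

Truncating at 6 decimal places can drop up to a full unit in the last place, so each coordinate may be off by as much as 1e-06°.
N–S: 1e-06° × 111000 m/° = 0.111 m.
Longitude error → 1e-06 × 111000 × cos 51.138° = 1e-06 × 111000 × 0.6274 ≈ 0.0696466 m.
The two errors are perpendicular, so the maximum displacement is √(0.111² + 0.0696466²) ≈ 0.131041 m.
That is 0.131041 m = 13.104 cm.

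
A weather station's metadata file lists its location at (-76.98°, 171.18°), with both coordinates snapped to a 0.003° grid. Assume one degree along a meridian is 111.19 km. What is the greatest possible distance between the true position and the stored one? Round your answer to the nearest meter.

171 meters

With a 0.003° grid the true value lies within half a step, ±0.003°/2 = ±0.0015°, of the stored one.
Latitude error → 0.0015 × 111190 = 166.785 m along the meridian.
E–W at 76.98°: 0.0015° × 111190 × cos 76.98° = 0.0015 × 111190 × 0.2253 ≈ 37.5752 m.
Combining orthogonally: (166.785² + 37.5752²)^½ ≈ 170.965 m.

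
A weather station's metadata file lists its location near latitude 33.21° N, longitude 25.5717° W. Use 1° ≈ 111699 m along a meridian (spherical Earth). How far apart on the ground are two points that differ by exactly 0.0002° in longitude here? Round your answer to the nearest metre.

19 metres

At 33.21° a degree of longitude is 111699 × cos 33.21° ≈ 93455.1 m, so 0.0002° corresponds to 18.691 m.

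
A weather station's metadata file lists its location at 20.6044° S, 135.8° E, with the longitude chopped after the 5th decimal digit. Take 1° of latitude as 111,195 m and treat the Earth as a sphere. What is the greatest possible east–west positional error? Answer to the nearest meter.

Truncating at 5 decimal places can drop up to a full unit in the last place, so the longitude may be off by as much as 1e-05°.
At latitude 20.6044° a degree of longitude spans 111195 m × cos 20.6044° = 111195 × 0.9360 ≈ 104082 m.
East–west error: 1e-05° × 104082 m/° ≈ 1.04082 m.

1 meters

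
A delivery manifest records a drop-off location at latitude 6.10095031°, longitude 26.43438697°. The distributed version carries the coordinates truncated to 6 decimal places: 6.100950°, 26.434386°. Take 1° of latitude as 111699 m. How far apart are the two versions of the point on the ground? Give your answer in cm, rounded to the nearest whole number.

11 cm

Δlat = 6.10095031 − 6.100950 = +0.00000031°; Δlon = 26.43438697 − 26.434386 = +0.00000097°.
N–S: 0.00000031° × 111699 m/° = 0.0346267 m.
E–W at 6.10095°: 0.00000097° × 111699 × cos 6.10095° = 0.00000097 × 111699 × 0.9943 ≈ 0.107734 m.
Distance: √(0.0346267² + 0.107734²) ≈ 0.113162 m.
That is 0.113162 m = 11.316 cm.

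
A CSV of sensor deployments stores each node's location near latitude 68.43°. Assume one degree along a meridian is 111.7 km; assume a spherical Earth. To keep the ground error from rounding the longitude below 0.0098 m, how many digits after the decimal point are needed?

7 decimal places

At 68.43° one degree of longitude covers 111700 × cos 68.43° ≈ 111700 × 0.3676 ≈ 41065.1 m.
N decimal places → at most half a unit in the last place, 0.5 × 10⁻ᴺ° = 41065.1/2 × 10⁻ᴺ m.
Setting 20532.6 × 10⁻ᴺ ≤ 0.0098 gives 10ᴺ ≥ 2.095e+06, i.e. N ≥ 6.32.
So 7 decimal places suffice (0.00205 m); 6 would allow up to 0.0205 m.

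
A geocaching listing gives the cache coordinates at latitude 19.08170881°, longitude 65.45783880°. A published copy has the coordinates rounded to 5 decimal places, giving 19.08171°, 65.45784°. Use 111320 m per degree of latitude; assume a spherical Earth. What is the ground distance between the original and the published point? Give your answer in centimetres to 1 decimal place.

18.3 centimetres

Δlat = 19.08170881 − 19.08171 = -0.00000119°; Δlon = 65.45783880 − 65.45784 = -0.00000120°.
N–S: -0.00000119° × 111320 m/° = -0.132471 m.
East–west at this latitude: -0.00000120° × 111320 × cos 19.0817° ≈ -0.00000120 × 105203 = -0.126244 m.
Distance: √(0.132471² + 0.126244²) ≈ 0.182992 m.
That is 0.182992 m = 18.299 cm.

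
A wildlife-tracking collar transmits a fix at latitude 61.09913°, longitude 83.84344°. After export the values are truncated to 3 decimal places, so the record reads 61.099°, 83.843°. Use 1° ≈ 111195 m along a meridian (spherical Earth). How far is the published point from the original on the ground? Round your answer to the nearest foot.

The latitude changed by +0.00013° and the longitude by +0.00044°.
N–S: 0.00013° × 111195 m/° = 14.4554 m.
E–W at 61.099°: 0.00044° × 111195 × cos 61.099° = 0.00044 × 111195 × 0.4833 ≈ 23.6457 m.
Combined displacement = (14.4554² + 23.6457²)^½ ≈ 27.7142 m.
Converting: 27.7142 m × 3.2808 ft/m ≈ 90.926 ft.

91 feet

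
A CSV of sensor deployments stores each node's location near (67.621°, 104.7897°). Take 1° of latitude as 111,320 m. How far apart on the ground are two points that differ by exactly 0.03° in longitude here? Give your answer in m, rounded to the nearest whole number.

1271 m

0.03° of longitude at 67.621° is 0.03 × 111320 × cos 67.621° ≈ 0.03 × 42383 = 1271.49 m.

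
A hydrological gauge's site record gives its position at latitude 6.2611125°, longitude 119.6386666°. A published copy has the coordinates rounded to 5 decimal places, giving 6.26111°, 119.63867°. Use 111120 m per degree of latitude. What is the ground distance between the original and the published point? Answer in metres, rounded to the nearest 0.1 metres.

Δlat = 6.2611125 − 6.26111 = +0.0000025°; Δlon = 119.6386666 − 119.63867 = -0.0000034°.
North–south shift: 0.0000025 × 111120 = 0.2778 m.
East–west at this latitude: -0.0000034° × 111120 × cos 6.26111° ≈ -0.0000034 × 110457 = -0.375554 m.
Combined displacement = (0.2778² + 0.375554²)^½ ≈ 0.467134 m.

0.5 metres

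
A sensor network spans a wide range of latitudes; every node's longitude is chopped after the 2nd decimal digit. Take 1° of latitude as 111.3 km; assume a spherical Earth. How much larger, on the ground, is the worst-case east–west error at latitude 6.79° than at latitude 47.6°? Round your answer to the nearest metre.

355 metres

Truncating at 2 decimal places can drop up to a full unit in the last place, so the longitude may be off by as much as 0.01°.
Error at 6.79° = 0.01° × 111300 × cos 6.79° ≈ 1113 × 0.9930 = 1105.2 m.
Error at 47.6° = 0.01° × 111300 × cos 47.6° ≈ 1113 × 0.6743 = 750.5 m.
So the lower-latitude error exceeds the higher by 1105.2 − 750.5 = 354.7 m.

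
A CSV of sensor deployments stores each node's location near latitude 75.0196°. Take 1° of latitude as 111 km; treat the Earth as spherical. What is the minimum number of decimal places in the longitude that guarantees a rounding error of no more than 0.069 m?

6 decimal places

At 75.0196° one degree of longitude covers 111000 × cos 75.0196° ≈ 111000 × 0.2585 ≈ 28692.2 m.
N decimal places → at most half a unit in the last place, 0.5 × 10⁻ᴺ° = 28692.2/2 × 10⁻ᴺ m.
Need 0.5 × 28692.2 × 10⁻ᴺ ≤ 0.069 → 10⁻ᴺ ≤ 4.810e-06, so N ≥ 5.32.
N = 5 would give 0.143 m (too coarse); N = 6 gives 0.0143 m ≤ 0.069 m.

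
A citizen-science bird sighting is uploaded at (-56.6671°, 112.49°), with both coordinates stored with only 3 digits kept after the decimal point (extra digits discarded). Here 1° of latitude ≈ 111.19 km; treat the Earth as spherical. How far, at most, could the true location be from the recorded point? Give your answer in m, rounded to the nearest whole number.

127 m

Truncating at 3 decimal places can drop up to a full unit in the last place, so each coordinate may be off by as much as 0.001°.
North–south component: 0.001° × 111190 = 111.19 m.
East–west component at 56.6671°: 0.001° × 111190 × cos 56.6671° ≈ 0.001 × 61099.2 ≈ 61.0992 m.
Combining orthogonally: (111.19² + 61.0992²)^½ ≈ 126.871 m.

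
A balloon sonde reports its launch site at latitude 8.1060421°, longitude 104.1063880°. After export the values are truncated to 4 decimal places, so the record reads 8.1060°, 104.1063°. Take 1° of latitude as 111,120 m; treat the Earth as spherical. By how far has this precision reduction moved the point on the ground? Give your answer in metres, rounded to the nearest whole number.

11 metres

Δlat = 8.1060421 − 8.1060 = +0.0000421°; Δlon = 104.1063880 − 104.1063 = +0.0000880°.
N–S: 0.0000421° × 111120 m/° = 4.67815 m.
E–W at 8.106°: 0.0000880° × 111120 × cos 8.106° = 0.0000880 × 111120 × 0.9900 ≈ 9.68086 m.
Combined displacement = (4.67815² + 9.68086²)^½ ≈ 10.7519 m.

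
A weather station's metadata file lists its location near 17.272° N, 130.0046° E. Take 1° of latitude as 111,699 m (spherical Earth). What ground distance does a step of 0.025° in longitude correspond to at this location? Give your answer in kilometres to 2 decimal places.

0.025° of longitude at 17.272° is 0.025 × 111699 × cos 17.272° ≈ 0.025 × 106662 = 2666.55 m.
That is 2666.55 m = 2.6666 km.

2.67 kilometres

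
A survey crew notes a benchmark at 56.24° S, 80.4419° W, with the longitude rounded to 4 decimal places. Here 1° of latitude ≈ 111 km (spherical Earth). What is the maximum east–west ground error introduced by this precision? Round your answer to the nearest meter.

Rounding to 4 decimal places leaves the longitude within ±5e-05° of the true value.
Parallels shrink by cos φ, so at 56.24° a degree of longitude is 111000 × 0.5557 ≈ 61684.4 m.
East–west error: 5e-05° × 61684.4 m/° ≈ 3.08422 m.

3 meters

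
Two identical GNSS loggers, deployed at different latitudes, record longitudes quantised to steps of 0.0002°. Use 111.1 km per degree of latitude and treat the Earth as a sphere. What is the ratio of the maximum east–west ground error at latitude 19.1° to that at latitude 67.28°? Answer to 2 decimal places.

With a 0.0002° grid the true value lies within half a step, ±0.0002°/2 = ±0.0001°, of the stored one.
At 19.1°: 0.0001° × 111100 × cos 19.1° = 0.0001 × 111100 × 0.9449 ≈ 10.498 m.
Error at 67.28° = 0.0001° × 111100 × cos 67.28° ≈ 11.11 × 0.3862 = 4.291 m.
Ratio: 10.498 / 4.291 = cos 19.1° / cos 67.28° ≈ 2.4466.

2.45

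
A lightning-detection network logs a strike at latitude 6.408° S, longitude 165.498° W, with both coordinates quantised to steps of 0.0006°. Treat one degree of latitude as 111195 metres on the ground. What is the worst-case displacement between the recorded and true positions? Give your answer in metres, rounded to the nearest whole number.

47 metres

With a 0.0006° grid the true value lies within half a step, ±0.0006°/2 = ±0.0003°, of the stored one.
Latitude error → 0.0003 × 111195 = 33.3585 m along the meridian.
E–W at 6.408°: 0.0003° × 111195 × cos 6.408° = 0.0003 × 111195 × 0.9938 ≈ 33.1501 m.
Combining orthogonally: (33.3585² + 33.1501²)^½ ≈ 47.0289 m.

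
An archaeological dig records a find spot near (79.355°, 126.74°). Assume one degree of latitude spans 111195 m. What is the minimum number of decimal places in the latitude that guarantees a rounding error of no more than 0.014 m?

7

One degree of latitude covers 111195 m.
Rounding to N decimal places gives at most 0.5 × 10⁻ᴺ degrees of error, i.e. 0.5 × 10⁻ᴺ × 111195 m.
Setting 55597.5 × 10⁻ᴺ ≤ 0.014 gives 10ᴺ ≥ 3.971e+06, i.e. N ≥ 6.60.
N = 6 would give 0.0556 m (too coarse); N = 7 gives 0.00556 m ≤ 0.014 m.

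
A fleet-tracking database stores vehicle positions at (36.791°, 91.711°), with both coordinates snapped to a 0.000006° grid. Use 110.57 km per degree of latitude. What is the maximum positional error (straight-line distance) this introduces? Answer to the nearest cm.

With a 0.000006° grid the true value lies within half a step, ±0.000006°/2 = ±3e-06°, of the stored one.
North–south component: 3e-06° × 110570 = 0.33171 m.
East–west component at 36.791°: 3e-06° × 110570 × cos 36.791° ≈ 3e-06 × 88547.3 ≈ 0.265642 m.
Combining orthogonally: (0.33171² + 0.265642²)^½ ≈ 0.424967 m.
That is 0.424967 m = 42.497 cm.

42 cm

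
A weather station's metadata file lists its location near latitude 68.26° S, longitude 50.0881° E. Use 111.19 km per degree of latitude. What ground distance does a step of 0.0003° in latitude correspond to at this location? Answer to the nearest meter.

Along a meridian 0.0003° is 0.0003 × 111190 = 33.357 m.

33 meters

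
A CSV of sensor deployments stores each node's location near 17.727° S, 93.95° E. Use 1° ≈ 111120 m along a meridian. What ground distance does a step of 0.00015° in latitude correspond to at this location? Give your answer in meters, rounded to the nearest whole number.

Along a meridian 0.00015° is 0.00015 × 111120 = 16.668 m.

17 meters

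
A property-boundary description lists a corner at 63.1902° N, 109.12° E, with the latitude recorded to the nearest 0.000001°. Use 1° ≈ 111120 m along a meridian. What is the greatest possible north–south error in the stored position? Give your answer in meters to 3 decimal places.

Rounding to 6 decimal places leaves the latitude within ±5e-07° of the true value.
North–south distance: 5e-07° × 111120 m/° = 0.05556 m.

0.056 meters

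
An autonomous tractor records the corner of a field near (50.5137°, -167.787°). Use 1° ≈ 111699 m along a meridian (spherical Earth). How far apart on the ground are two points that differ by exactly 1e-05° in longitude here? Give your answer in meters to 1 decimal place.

0.7 meters

At 50.5137° a degree of longitude is 111699 × cos 50.5137° ≈ 71028.7 m, so 1e-05° corresponds to 0.710287 m.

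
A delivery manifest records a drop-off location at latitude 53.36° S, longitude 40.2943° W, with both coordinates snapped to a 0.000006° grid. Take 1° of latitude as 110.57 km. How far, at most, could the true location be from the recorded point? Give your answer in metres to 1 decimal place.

With a 0.000006° grid the true value lies within half a step, ±0.000006°/2 = ±3e-06°, of the stored one.
N–S: 3e-06° × 110570 m/° = 0.33171 m.
Longitude error → 3e-06 × 110570 × cos 53.36° = 3e-06 × 110570 × 0.5968 ≈ 0.19796 m.
Worst case both components are at the extreme and orthogonal: √(0.33171² + 0.19796²) ≈ 0.386289 m.

0.4 metres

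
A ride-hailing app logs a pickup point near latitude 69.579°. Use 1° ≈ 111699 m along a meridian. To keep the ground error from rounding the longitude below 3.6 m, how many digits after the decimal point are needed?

4 decimal places

At 69.579° one degree of longitude covers 111699 × cos 69.579° ≈ 111699 × 0.3489 ≈ 38973.5 m.
Rounding to N decimal places gives at most 0.5 × 10⁻ᴺ degrees of error, i.e. 0.5 × 10⁻ᴺ × 38973.5 m.
Setting 19486.8 × 10⁻ᴺ ≤ 3.6 gives 10ᴺ ≥ 5413, i.e. N ≥ 3.73.
So 4 decimal places suffice (1.95 m); 3 would allow up to 19.5 m.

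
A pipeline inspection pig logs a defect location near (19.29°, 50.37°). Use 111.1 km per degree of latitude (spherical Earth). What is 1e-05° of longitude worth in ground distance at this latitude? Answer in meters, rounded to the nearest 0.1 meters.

1e-05° of longitude at 19.29° is 1e-05 × 111100 × cos 19.29° ≈ 1e-05 × 104863 = 1.04863 m.

1.0 meters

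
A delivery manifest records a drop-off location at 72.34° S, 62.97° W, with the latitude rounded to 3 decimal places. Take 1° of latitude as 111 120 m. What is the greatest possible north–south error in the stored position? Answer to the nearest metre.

Rounding to 3 decimal places leaves the latitude within ±0.0005° of the true value.
So the N–S error is at most 0.0005 × 111120 = 55.56 m.

56 metres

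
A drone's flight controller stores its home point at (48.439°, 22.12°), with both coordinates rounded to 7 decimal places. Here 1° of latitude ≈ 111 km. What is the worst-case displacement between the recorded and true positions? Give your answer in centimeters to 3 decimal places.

Rounding to 7 decimal places leaves each coordinate within ±5e-08° of the true value.
Latitude error → 5e-08 × 111000 = 0.00555 m along the meridian.
East–west component at 48.439°: 5e-08° × 111000 × cos 48.439° ≈ 5e-08 × 73639.3 ≈ 0.00368196 m.
Combining orthogonally: (0.00555² + 0.00368196²)^½ ≈ 0.00666028 m.
That is 0.00666028 m = 0.66603 cm.

0.666 centimeters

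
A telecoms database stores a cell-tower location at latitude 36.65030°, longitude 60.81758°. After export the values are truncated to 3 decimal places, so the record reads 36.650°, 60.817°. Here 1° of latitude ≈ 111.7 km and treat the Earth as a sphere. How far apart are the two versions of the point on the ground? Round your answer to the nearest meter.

The latitude changed by +0.00030° and the longitude by +0.00058°.
N–S: 0.00030° × 111700 m/° = 33.51 m.
E–W at 36.65°: 0.00058° × 111700 × cos 36.65° = 0.00058 × 111700 × 0.8023 ≈ 51.9776 m.
Distance: √(33.51² + 51.9776²) ≈ 61.8433 m.

62 meters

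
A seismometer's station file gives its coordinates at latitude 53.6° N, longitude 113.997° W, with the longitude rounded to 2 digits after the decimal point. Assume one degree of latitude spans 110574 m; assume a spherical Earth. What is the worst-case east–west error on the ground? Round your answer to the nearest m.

Rounding to 2 decimal places leaves the longitude within ±0.005° of the true value.
At latitude 53.6° a degree of longitude spans 110574 m × cos 53.6° = 110574 × 0.5934 ≈ 65616.7 m.
East–west error: 0.005° × 65616.7 m/° ≈ 328.083 m.

328 m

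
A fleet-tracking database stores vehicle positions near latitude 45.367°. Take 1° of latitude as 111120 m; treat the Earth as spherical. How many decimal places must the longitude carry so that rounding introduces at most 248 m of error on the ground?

At 45.367° one degree of longitude covers 111120 × cos 45.367° ≈ 111120 × 0.7026 ≈ 78068.8 m.
With N decimal places the half-ulp bound is 0.5·10⁻ᴺ°, or 0.5·10⁻ᴺ × 78068.8 m on the ground.
Setting 39034.4 × 10⁻ᴺ ≤ 248 gives 10ᴺ ≥ 157.4, i.e. N ≥ 2.20.
N = 2 would give 390 m (too coarse); N = 3 gives 39 m ≤ 248 m.

3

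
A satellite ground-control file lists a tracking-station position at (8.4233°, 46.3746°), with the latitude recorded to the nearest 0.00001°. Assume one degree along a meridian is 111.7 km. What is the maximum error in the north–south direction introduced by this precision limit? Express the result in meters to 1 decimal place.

Rounding to 5 decimal places leaves the latitude within ±5e-06° of the true value.
Along the meridian that is 5e-06° × 111700 m/° = 0.5585 m.

0.6 meters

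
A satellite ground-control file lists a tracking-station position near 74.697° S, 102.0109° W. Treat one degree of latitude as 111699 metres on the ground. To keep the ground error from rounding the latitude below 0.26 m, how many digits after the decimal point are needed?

One degree of latitude covers 111699 m.
With N decimal places the half-ulp bound is 0.5·10⁻ᴺ°, or 0.5·10⁻ᴺ × 111699 m on the ground.
Need 0.5 × 111699 × 10⁻ᴺ ≤ 0.26 → 10⁻ᴺ ≤ 4.655e-06, so N ≥ 5.33.
At 5 places the error can reach 0.558 m, but 6 places keeps it to 0.0558 m.

6 decimal places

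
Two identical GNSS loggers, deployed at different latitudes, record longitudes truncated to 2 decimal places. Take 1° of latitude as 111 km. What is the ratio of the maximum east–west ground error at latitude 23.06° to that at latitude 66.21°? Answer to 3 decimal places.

Truncating at 2 decimal places can drop up to a full unit in the last place, so the longitude may be off by as much as 0.01°.
Error at 23.06° = 0.01° × 111000 × cos 23.06° ≈ 1110 × 0.9201 = 1021.3 m.
Error at 66.21° = 0.01° × 111000 × cos 66.21° ≈ 1110 × 0.4034 = 447.76 m.
The ratio reduces to cos 23.06° / cos 66.21° = 0.9201/0.4034 ≈ 2.2809.

2.281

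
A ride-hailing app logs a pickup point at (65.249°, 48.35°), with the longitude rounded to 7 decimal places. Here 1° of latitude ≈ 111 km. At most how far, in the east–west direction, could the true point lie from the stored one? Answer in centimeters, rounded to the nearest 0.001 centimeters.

0.232 centimeters

Rounding to 7 decimal places leaves the longitude within ±5e-08° of the true value.
One degree of longitude at 65.249° is 111000 × cos 65.249° ≈ 111000 × 0.4187 = 46473 m.
So at most 5e-08° × 46473 ≈ 0.00232365 m east–west.
That is 0.00232365 m = 0.23236 cm.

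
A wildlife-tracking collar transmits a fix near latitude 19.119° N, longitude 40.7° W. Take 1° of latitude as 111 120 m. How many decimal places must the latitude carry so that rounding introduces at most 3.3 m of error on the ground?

One degree of latitude covers 111120 m.
Rounding to N decimal places gives at most 0.5 × 10⁻ᴺ degrees of error, i.e. 0.5 × 10⁻ᴺ × 111120 m.
Need 0.5 × 111120 × 10⁻ᴺ ≤ 3.3 → 10⁻ᴺ ≤ 5.940e-05, so N ≥ 4.23.
N = 4 would give 5.56 m (too coarse); N = 5 gives 0.556 m ≤ 3.3 m.

5 decimal places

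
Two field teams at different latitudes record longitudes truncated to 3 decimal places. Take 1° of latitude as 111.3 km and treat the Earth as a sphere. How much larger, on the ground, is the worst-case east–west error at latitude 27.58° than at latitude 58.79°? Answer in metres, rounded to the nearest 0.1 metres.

41.0 metres

Truncating at 3 decimal places can drop up to a full unit in the last place, so the longitude may be off by as much as 0.001°.
Error at 27.58° = 0.001° × 111300 × cos 27.58° ≈ 111.3 × 0.8864 = 98.652 m.
At 58.79°: 0.001° × 111300 × cos 58.79° = 0.001 × 111300 × 0.5182 ≈ 57.673 m.
Difference: 98.652 − 57.673 = 40.979 m.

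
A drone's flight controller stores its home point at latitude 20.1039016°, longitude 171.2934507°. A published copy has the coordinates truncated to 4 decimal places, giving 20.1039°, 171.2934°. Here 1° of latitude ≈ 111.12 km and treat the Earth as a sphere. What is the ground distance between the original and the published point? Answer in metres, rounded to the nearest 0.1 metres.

5.3 metres

Δlat = 20.1039016 − 20.1039 = +0.0000016°; Δlon = 171.2934507 − 171.2934 = +0.0000507°.
N–S: 0.0000016° × 111120 m/° = 0.177792 m.
East–west at this latitude: 0.0000507° × 111120 × cos 20.1039° ≈ 0.0000507 × 104350 = 5.29052 m.
Combined displacement = (0.177792² + 5.29052²)^½ ≈ 5.29351 m.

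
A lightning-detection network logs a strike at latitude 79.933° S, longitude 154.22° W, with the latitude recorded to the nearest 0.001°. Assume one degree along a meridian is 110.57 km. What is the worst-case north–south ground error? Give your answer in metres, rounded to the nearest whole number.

55 metres

Rounding to 3 decimal places leaves the latitude within ±0.0005° of the true value.
Along the meridian that is 0.0005° × 110570 m/° = 55.285 m.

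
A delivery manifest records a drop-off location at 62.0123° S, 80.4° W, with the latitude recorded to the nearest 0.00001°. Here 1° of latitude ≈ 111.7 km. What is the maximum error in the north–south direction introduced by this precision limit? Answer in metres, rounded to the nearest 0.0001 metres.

0.5585 metres

Rounding to 5 decimal places leaves the latitude within ±5e-06° of the true value.
North–south distance: 5e-06° × 111700 m/° = 0.5585 m.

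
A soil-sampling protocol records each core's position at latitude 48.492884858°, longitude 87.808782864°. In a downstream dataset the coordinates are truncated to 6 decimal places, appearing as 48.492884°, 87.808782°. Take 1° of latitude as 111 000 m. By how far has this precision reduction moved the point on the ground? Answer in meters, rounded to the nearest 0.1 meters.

0.1 meters

The latitude changed by +0.000000858° and the longitude by +0.000000864°.
North–south shift: 0.000000858 × 111000 = 0.095238 m.
E–W at 48.4929°: 0.000000864° × 111000 × cos 48.4929° = 0.000000864 × 111000 × 0.6627 ≈ 0.0635568 m.
Hypotenuse of the two orthogonal shifts: √(0.095238² + 0.0635568²) = 0.114498 m.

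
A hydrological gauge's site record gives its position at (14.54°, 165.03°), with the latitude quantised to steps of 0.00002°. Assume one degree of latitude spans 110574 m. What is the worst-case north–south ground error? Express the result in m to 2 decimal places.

With a 0.00002° grid the true value lies within half a step, ±0.00002°/2 = ±1e-05°, of the stored one.
Along the meridian that is 1e-05° × 110574 m/° = 1.10574 m.

1.11 m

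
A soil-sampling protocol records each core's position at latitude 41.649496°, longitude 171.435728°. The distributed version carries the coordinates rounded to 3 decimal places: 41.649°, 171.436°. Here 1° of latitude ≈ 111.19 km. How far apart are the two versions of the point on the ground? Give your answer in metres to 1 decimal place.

59.6 metres

Δlat = 41.649496 − 41.649 = +0.000496°; Δlon = 171.435728 − 171.436 = -0.000272°.
North–south shift: 0.000496 × 111190 = 55.1502 m.
East–west at this latitude: -0.000272° × 111190 × cos 41.649° ≈ -0.000272 × 83084.5 = -22.599 m.
Hypotenuse of the two orthogonal shifts: √(55.1502² + 22.599²) = 59.6009 m.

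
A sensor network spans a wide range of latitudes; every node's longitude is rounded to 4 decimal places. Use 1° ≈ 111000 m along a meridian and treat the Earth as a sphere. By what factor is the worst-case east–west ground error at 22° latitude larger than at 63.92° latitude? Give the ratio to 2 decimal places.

2.11

Rounding to 4 decimal places leaves the longitude within ±5e-05° of the true value.
At 22°: 5e-05° × 111000 × cos 22° = 5e-05 × 111000 × 0.9272 ≈ 5.1459 m.
At 63.92°: 5e-05° × 111000 × cos 63.92° = 5e-05 × 111000 × 0.4396 ≈ 2.4399 m.
Ratio: 5.1459 / 2.4399 = cos 22° / cos 63.92° ≈ 2.1090.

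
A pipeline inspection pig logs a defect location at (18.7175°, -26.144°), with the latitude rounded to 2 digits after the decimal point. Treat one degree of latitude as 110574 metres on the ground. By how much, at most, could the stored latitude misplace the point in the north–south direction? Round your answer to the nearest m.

553 m

Rounding to 2 decimal places leaves the latitude within ±0.005° of the true value.
North–south distance: 0.005° × 110574 m/° = 552.87 m.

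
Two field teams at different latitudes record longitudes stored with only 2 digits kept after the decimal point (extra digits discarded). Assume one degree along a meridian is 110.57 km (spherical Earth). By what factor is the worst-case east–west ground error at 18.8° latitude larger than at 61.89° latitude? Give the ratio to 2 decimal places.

2.01

Truncating at 2 decimal places can drop up to a full unit in the last place, so the longitude may be off by as much as 0.01°.
Error at 18.8° = 0.01° × 110570 × cos 18.8° ≈ 1105.7 × 0.9466 = 1046.7 m.
At 61.89°: 0.01° × 110570 × cos 61.89° = 0.01 × 110570 × 0.4712 ≈ 520.97 m.
The ratio reduces to cos 18.8° / cos 61.89° = 0.9466/0.4712 ≈ 2.0092.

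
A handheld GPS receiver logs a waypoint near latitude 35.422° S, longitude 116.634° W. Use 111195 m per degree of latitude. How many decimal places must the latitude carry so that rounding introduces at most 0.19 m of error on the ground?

6 decimal places

One degree of latitude covers 111195 m.
N decimal places → at most half a unit in the last place, 0.5 × 10⁻ᴺ° = 111195/2 × 10⁻ᴺ m.
Setting 55597.5 × 10⁻ᴺ ≤ 0.19 gives 10ᴺ ≥ 2.926e+05, i.e. N ≥ 5.47.
N = 5 would give 0.556 m (too coarse); N = 6 gives 0.0556 m ≤ 0.19 m.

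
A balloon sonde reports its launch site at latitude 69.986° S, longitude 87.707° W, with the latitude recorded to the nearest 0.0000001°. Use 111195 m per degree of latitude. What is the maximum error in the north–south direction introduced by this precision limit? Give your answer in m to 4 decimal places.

Rounding to 7 decimal places leaves the latitude within ±5e-08° of the true value.
Along the meridian that is 5e-08° × 111195 m/° = 0.00555975 m.

0.0056 m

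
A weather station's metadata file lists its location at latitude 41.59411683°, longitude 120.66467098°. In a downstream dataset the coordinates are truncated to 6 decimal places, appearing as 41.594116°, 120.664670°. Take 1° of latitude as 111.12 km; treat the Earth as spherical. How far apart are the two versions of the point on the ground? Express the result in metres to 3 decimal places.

The latitude changed by +0.00000083° and the longitude by +0.00000098°.
North–south shift: 0.00000083 × 111120 = 0.0922296 m.
E–W at 41.5941°: 0.00000098° × 111120 × cos 41.5941° = 0.00000098 × 111120 × 0.7479 ≈ 0.0814408 m.
Distance: √(0.0922296² + 0.0814408²) ≈ 0.12304 m.

0.123 metres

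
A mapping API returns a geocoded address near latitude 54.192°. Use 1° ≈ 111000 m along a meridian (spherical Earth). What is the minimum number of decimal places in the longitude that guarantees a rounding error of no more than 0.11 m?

6 decimal places

At 54.192° one degree of longitude covers 111000 × cos 54.192° ≈ 111000 × 0.5851 ≈ 64942.9 m.
N decimal places → at most half a unit in the last place, 0.5 × 10⁻ᴺ° = 64942.9/2 × 10⁻ᴺ m.
Need 0.5 × 64942.9 × 10⁻ᴺ ≤ 0.11 → 10⁻ᴺ ≤ 3.388e-06, so N ≥ 5.47.
N = 5 would give 0.325 m (too coarse); N = 6 gives 0.0325 m ≤ 0.11 m.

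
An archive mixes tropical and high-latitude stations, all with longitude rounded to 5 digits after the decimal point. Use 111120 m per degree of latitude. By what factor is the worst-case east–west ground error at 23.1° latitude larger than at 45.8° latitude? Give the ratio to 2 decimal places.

1.32

Rounding to 5 decimal places leaves the longitude within ±5e-06° of the true value.
At 23.1°: 5e-06° × 111120 × cos 23.1° = 5e-06 × 111120 × 0.9198 ≈ 0.51105 m.
Error at 45.8° = 5e-06° × 111120 × cos 45.8° ≈ 0.5556 × 0.6972 = 0.38734 m.
Ratio: 0.51105 / 0.38734 = cos 23.1° / cos 45.8° ≈ 1.3194.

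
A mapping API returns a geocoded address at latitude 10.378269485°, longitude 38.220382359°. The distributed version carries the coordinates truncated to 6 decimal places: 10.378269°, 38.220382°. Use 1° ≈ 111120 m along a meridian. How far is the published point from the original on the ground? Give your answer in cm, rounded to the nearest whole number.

7 cm

The latitude changed by +0.000000485° and the longitude by +0.000000359°.
North–south shift: 0.000000485 × 111120 = 0.0538932 m.
East–west at this latitude: 0.000000359° × 111120 × cos 10.3783° ≈ 0.000000359 × 109302 = 0.0392394 m.
Distance: √(0.0538932² + 0.0392394²) ≈ 0.0666649 m.
That is 0.0666649 m = 6.6665 cm.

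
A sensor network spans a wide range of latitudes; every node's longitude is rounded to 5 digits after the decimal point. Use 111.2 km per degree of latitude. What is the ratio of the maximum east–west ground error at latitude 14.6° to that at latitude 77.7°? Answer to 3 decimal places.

Rounding to 5 decimal places leaves the longitude within ±5e-06° of the true value.
At 14.6°: 5e-06° × 111200 × cos 14.6° = 5e-06 × 111200 × 0.9677 ≈ 0.53805 m.
At 77.7°: 5e-06° × 111200 × cos 77.7° = 5e-06 × 111200 × 0.2130 ≈ 0.11844 m.
The ratio reduces to cos 14.6° / cos 77.7° = 0.9677/0.2130 ≈ 4.5426.

4.543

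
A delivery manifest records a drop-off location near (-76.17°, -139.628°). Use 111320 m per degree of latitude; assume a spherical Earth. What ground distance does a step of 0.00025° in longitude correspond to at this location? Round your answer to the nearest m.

7 m

One degree of longitude here spans 111320 × cos 76.17° = 111320 × 0.2390 ≈ 26610.1 m; 0.00025° of that is 6.65254 m.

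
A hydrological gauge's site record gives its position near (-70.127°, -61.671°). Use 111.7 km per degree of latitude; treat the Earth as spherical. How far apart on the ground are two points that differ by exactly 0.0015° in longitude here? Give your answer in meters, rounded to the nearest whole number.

At 70.127° a degree of longitude is 111700 × cos 70.127° ≈ 37970.9 m, so 0.0015° corresponds to 56.9563 m.

57 meters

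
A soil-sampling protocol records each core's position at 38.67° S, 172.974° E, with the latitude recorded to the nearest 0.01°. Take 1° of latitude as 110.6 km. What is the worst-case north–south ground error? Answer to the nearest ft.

1814 ft

Rounding to 2 decimal places leaves the latitude within ±0.005° of the true value.
Along the meridian that is 0.005° × 110600 m/° = 553 m.
Converting: 553 m × 3.2808 ft/m ≈ 1814.3 ft.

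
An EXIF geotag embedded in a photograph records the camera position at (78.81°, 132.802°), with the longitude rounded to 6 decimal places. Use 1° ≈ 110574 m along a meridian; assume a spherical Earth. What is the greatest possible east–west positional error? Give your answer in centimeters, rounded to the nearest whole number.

Rounding to 6 decimal places leaves the longitude within ±5e-07° of the true value.
Parallels shrink by cos φ, so at 78.81° a degree of longitude is 110574 × 0.1941 ≈ 21458.3 m.
Maximum E–W displacement: 5e-07 × 21458.3 = 0.0107292 m.
That is 0.0107292 m = 1.0729 cm.

1 centimeters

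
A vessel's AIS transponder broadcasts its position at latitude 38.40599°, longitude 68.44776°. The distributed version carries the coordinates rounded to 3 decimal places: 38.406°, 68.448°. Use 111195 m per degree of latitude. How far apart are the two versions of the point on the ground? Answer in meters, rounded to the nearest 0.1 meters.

20.9 meters

The latitude changed by -0.00001° and the longitude by -0.00024°.
N–S: -0.00001° × 111195 m/° = -1.11195 m.
East–west at this latitude: -0.00024° × 111195 × cos 38.406° ≈ -0.00024 × 87135.6 = -20.9125 m.
Combined displacement = (1.11195² + 20.9125²)^½ ≈ 20.9421 m.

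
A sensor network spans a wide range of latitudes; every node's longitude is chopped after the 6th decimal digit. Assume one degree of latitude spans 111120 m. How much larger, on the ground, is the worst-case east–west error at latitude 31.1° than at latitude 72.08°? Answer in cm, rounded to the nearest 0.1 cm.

6.1 cm

Truncating at 6 decimal places can drop up to a full unit in the last place, so the longitude may be off by as much as 1e-06°.
Error at 31.1° = 1e-06° × 111120 × cos 31.1° ≈ 0.11112 × 0.8563 = 0.095148 m.
At 72.08°: 1e-06° × 111120 × cos 72.08° = 1e-06 × 111120 × 0.3077 ≈ 0.03419 m.
So the lower-latitude error exceeds the higher by 0.095148 − 0.03419 = 0.060958 m.
That is 0.060958 m = 6.0958 cm.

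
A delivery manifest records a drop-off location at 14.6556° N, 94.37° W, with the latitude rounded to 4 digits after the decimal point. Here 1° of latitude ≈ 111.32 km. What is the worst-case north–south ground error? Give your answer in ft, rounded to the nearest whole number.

Rounding to 4 decimal places leaves the latitude within ±5e-05° of the true value.
Along the meridian that is 5e-05° × 111320 m/° = 5.566 m.
In feet: 5.566 m ÷ 0.3048 ≈ 18.261 ft.

18 ft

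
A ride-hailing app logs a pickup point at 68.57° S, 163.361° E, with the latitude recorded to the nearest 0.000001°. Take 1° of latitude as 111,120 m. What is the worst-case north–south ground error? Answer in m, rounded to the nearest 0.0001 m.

Rounding to 6 decimal places leaves the latitude within ±5e-07° of the true value.
Along the meridian that is 5e-07° × 111120 m/° = 0.05556 m.

0.0556 m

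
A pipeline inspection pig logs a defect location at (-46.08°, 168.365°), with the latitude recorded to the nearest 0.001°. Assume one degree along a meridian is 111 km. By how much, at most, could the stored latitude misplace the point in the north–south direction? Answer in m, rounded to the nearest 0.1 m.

55.5 m

Rounding to 3 decimal places leaves the latitude within ±0.0005° of the true value.
North–south distance: 0.0005° × 111000 m/° = 55.5 m.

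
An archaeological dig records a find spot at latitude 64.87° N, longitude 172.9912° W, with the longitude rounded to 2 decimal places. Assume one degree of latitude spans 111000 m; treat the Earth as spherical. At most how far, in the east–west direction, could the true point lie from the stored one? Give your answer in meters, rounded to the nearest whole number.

Rounding to 2 decimal places leaves the longitude within ±0.005° of the true value.
One degree of longitude at 64.87° is 111000 × cos 64.87° ≈ 111000 × 0.4247 = 47138.8 m.
So at most 0.005° × 47138.8 ≈ 235.694 m east–west.

236 meters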